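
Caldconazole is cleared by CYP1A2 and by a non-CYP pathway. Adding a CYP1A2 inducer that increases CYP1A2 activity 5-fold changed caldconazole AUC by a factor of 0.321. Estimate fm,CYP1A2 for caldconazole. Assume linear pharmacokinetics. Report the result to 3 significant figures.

0.529

Call the CYP1A2 fraction fm. After the interaction, CL_new/CL_old = fm × 5 + (1 − fm).
AUC ratio = 1 / (new CL fraction), so new CL fraction = 1 / 0.321 = 3.115.
fm × 5 + 1 − fm = 3.115  ⇒  fm × (5 − 1) = 2.115  ⇒  fm = 0.529.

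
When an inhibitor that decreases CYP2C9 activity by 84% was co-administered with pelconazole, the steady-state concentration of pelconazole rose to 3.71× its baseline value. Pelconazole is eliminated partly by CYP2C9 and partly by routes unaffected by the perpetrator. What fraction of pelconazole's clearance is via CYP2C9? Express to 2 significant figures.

Call the CYP2C9 fraction fm. After the interaction, CL_new/CL_old = fm × 0.16 + (1 − fm).
Steady-state concentration ratio = 1 / (new CL fraction), so new CL fraction = 1 / 3.71 = 0.2695.
fm × 0.16 + 1 − fm = 0.2695  ⇒  fm × (0.16 − 1) = −0.7305  ⇒  fm = 0.87.

0.87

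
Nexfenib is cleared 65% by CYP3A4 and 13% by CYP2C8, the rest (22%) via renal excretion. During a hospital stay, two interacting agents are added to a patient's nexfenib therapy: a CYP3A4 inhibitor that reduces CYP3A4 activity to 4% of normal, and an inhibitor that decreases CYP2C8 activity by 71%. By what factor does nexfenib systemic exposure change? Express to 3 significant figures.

3.52

CYP3A4: 0.65 × 0.04 = 0.026
CYP2C8: 0.13 × 0.29 = 0.0377
Other: 0.22 (unchanged)
CL_new/CL_old = 0.026 + 0.0377 + 0.22 = 0.2837.
Net systemic exposure ratio = 1 / 0.2837 = 3.52.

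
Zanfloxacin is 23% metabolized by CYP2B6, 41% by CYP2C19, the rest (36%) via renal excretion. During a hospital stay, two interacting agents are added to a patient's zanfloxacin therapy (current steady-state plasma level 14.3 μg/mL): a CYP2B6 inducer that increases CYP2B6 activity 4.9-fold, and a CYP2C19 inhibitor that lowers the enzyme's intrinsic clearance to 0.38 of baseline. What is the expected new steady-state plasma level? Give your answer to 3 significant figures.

The CYP2B6 pathway (23% of clearance) rises to 4.9× activity: 0.23 × 4.9 = 1.127.
The CYP2C19 pathway (41% of clearance) falls to 0.38× activity: 0.41 × 0.38 = 0.1558.
Non-CYP routes (36%) are unchanged.
Relative clearance = 1.127 + 0.1558 + 0.36 = 1.6428.
New steady-state plasma level = 14.3 / 1.6428 = 8.70 μg/mL (concentration scales inversely with clearance).

8.70 μg/mL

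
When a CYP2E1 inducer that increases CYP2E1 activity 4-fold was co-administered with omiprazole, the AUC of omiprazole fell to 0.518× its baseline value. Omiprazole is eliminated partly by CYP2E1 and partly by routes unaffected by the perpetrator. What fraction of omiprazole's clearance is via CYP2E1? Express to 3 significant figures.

Call the CYP2E1 fraction fm. After the interaction, CL_new/CL_old = fm × 4 + (1 − fm).
AUC ratio = 1 / (new CL fraction), so new CL fraction = 1 / 0.518 = 1.931.
fm × 4 + 1 − fm = 1.931  ⇒  fm × (4 − 1) = 0.9305  ⇒  fm = 0.310.

0.310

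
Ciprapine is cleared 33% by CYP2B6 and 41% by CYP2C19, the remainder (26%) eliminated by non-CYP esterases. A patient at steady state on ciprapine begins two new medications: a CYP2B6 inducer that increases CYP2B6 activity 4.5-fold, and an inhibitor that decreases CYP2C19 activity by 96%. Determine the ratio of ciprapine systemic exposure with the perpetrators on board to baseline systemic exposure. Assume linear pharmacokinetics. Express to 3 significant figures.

CYP2B6: 0.33 × 4.5 = 1.485
CYP2C19: 0.41 × 0.04 = 0.0164
Other: 0.26 (unchanged)
New clearance relative to baseline: 1.485 + 0.0164 + 0.26 = 1.7614.
Systemic exposure ∝ 1/CL: fold-change = 1 / 1.7614 = 0.568.

0.568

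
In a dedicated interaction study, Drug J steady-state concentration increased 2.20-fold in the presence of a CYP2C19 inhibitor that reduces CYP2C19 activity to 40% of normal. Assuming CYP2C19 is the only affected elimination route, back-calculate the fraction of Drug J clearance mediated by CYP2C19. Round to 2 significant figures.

Let fm be the CYP2C19 fraction. New clearance relative to baseline = fm × 0.4 + (1 − fm).
Steady-state concentration ratio = 1 / (new CL fraction), so new CL fraction = 1 / 2.20 = 0.4545.
fm × 0.4 + 1 − fm = 0.4545  ⇒  fm × (0.4 − 1) = −0.5455  ⇒  fm = 0.91.

0.91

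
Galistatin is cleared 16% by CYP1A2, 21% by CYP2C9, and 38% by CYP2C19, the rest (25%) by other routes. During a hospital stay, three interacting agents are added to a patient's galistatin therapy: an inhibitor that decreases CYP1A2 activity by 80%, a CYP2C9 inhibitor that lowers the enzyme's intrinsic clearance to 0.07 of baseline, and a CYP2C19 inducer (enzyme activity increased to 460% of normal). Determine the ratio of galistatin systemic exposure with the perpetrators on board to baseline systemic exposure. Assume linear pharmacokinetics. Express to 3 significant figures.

The CYP1A2 pathway (16% of clearance) is reduced to 0.2× activity: 0.16 × 0.2 = 0.032.
The CYP2C9 pathway (21% of clearance) drops to 0.07× activity: 0.21 × 0.07 = 0.0147.
The CYP2C19 pathway (38% of clearance) rises to 4.6× activity: 0.38 × 4.6 = 1.748.
The remaining 25% of clearance is unaffected.
New clearance relative to baseline: 0.032 + 0.0147 + 1.748 + 0.25 = 2.0447.
Because systemic exposure varies inversely with clearance, the combined effect is 1 / 2.0447 = 0.489.

0.489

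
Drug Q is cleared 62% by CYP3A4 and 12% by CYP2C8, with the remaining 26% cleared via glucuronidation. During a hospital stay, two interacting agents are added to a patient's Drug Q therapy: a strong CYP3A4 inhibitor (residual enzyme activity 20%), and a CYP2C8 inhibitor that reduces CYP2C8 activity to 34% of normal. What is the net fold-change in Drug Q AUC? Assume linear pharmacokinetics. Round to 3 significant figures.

CYP3A4: 0.62 × 0.2 = 0.124
CYP2C8: 0.12 × 0.34 = 0.0408
Other: 0.26 (unchanged)
New clearance relative to baseline: 0.124 + 0.0408 + 0.26 = 0.4248.
AUC ∝ 1/CL: fold-change = 1 / 0.4248 = 2.35.

2.35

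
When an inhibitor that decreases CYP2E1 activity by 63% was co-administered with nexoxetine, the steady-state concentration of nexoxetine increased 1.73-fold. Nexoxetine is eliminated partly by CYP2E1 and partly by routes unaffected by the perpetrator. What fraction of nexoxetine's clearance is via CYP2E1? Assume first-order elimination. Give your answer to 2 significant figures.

0.67

CL'/CL = 1 / 1.73 = 0.578
0.37·fm + (1 − fm) = 0.578
fm = (0.578 − 1) / (0.37 − 1) = 0.67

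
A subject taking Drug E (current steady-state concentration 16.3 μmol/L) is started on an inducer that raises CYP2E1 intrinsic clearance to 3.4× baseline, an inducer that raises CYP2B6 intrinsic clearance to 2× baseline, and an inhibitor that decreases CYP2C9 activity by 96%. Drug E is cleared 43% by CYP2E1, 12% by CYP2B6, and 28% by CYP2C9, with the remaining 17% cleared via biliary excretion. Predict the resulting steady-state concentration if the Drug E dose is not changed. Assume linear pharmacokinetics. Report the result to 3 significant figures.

CYP2E1: 0.43 × 3.4 = 1.462
CYP2B6: 0.12 × 2 = 0.24
CYP2C9: 0.28 × 0.04 = 0.0112
Other: 0.17 (unchanged)
New clearance relative to baseline: 1.462 + 0.24 + 0.0112 + 0.17 = 1.8832.
New steady-state concentration = 16.3 / 1.8832 = 8.66 μmol/L (concentration scales inversely with clearance).

8.66 μmol/L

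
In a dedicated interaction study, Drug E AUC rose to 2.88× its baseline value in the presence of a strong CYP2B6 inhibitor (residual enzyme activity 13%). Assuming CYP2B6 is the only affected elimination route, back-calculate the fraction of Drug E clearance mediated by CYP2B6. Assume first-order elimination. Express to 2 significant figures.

0.75

Let fm be the CYP2B6 fraction. New clearance relative to baseline = fm × 0.13 + (1 − fm).
AUC ratio = 1 / (new CL fraction), so new CL fraction = 1 / 2.88 = 0.3472.
fm × 0.13 + 1 − fm = 0.3472  ⇒  fm × (0.13 − 1) = −0.6528  ⇒  fm = 0.75.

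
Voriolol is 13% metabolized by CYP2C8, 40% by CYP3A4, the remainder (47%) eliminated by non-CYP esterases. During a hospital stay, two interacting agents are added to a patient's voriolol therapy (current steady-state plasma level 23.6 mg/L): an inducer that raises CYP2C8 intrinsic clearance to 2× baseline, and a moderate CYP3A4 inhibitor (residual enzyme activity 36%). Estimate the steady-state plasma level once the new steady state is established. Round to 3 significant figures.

The CYP2C8 pathway (13% of clearance) rises to 2× activity: 0.13 × 2 = 0.26.
The CYP3A4 pathway (40% of clearance) falls to 0.36× activity: 0.4 × 0.36 = 0.144.
The remaining 47% of clearance is unaffected.
New clearance relative to baseline: 0.26 + 0.144 + 0.47 = 0.874.
New steady-state plasma level = 23.6 / 0.874 = 27.0 mg/L (concentration scales inversely with clearance).

27.0 mg/L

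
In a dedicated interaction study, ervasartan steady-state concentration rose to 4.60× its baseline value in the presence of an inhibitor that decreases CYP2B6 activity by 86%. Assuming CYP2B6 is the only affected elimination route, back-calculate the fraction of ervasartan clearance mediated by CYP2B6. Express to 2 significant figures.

0.91

Let x = fm,CYP2B6. Because steady-state concentration ∝ 1/CL, relative clearance fell to 1/4.60 = 0.2174.
Only the CYP2B6 route changed, so 0.2174 = x·0.14 + (1 − x), giving x = 0.91.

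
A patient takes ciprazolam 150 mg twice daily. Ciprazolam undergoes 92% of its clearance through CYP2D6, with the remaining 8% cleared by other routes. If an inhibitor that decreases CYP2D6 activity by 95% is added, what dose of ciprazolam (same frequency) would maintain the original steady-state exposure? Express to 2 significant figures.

19 mg

CYP2D6: 0.92 × 0.05 = 0.046
Other: 0.08 (unchanged)
New clearance relative to baseline: 0.046 + 0.08 = 0.126.
Exposure is unchanged when dose changes in proportion to clearance. New dose = 150 mg × 0.126 = 19 mg.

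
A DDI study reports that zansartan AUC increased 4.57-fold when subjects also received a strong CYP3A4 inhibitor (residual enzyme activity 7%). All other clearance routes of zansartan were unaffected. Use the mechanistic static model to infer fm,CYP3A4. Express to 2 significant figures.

Let x = fm,CYP3A4. Because AUC ∝ 1/CL, relative clearance fell to 1/4.57 = 0.2188.
Only the CYP3A4 route changed, so 0.2188 = x·0.07 + (1 − x), giving x = 0.84.

0.84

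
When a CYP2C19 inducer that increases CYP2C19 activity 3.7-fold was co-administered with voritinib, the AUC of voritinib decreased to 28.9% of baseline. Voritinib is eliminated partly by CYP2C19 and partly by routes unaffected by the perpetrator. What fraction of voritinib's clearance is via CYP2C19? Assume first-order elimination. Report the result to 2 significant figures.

0.91

Call the CYP2C19 fraction fm. After the interaction, CL_new/CL_old = fm × 3.7 + (1 − fm).
AUC ratio = 1 / (new CL fraction), so new CL fraction = 1 / 0.289 = 3.46.
fm × 3.7 + 1 − fm = 3.46  ⇒  fm × (3.7 − 1) = 2.46  ⇒  fm = 0.91.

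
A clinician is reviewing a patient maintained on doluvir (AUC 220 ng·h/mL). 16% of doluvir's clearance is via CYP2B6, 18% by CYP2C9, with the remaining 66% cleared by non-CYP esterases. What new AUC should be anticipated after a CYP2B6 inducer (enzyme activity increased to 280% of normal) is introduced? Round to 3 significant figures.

The CYP2B6 pathway (16% of clearance) is boosted to 2.8× activity: 0.16 × 2.8 = 0.448.
CYP2C9 (18%) and the residual 66% are unaffected.
CL_new/CL_old = 0.448 + 0.18 + 0.66 = 1.288.
With dosing unchanged, AUC scales as 1/CL: 220 / 1.288 = 171 ng·h/mL.

171 ng·h/mL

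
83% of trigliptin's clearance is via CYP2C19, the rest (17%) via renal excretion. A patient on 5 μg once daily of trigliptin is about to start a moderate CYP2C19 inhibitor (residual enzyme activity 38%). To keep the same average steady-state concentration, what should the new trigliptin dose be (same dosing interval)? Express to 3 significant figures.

2.43 μg

The CYP2C19 pathway (83% of clearance) drops to 0.38× activity: 0.83 × 0.38 = 0.3154.
The remaining 17% of clearance is unaffected.
Relative clearance = 0.3154 + 0.17 = 0.4854.
To maintain the same steady-state level, dose must scale with clearance: new dose = 5 × 0.4854 = 2.43 μg.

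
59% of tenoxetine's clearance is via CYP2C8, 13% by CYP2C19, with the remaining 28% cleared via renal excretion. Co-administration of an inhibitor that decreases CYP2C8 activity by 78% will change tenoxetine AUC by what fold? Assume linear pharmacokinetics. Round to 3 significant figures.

CYP2C8: 0.59 × 0.22 = 0.1298
CYP2C19: 0.13 (unchanged)
Other: 0.28 (unchanged)
New clearance relative to baseline: 0.1298 + 0.13 + 0.28 = 0.5398.
AUC is inversely proportional to clearance, so the fold-change is 1 / 0.5398 = 1.85.

1.85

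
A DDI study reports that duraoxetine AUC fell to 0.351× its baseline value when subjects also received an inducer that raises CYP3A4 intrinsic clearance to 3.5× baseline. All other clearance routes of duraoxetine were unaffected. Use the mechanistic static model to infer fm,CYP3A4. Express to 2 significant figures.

0.74

Let x = fm,CYP3A4. Because AUC ∝ 1/CL, relative clearance rose to 1/0.351 = 2.849.
Only the CYP3A4 route changed, so 2.849 = x·3.5 + (1 − x), giving x = 0.74.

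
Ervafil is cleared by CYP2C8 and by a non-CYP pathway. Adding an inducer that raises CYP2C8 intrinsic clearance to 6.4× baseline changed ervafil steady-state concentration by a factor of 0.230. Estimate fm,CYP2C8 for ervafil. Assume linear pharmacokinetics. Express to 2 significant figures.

0.62

CL'/CL = 1 / 0.230 = 4.348
6.4·fm + (1 − fm) = 4.348
fm = (4.348 − 1) / (6.4 − 1) = 0.62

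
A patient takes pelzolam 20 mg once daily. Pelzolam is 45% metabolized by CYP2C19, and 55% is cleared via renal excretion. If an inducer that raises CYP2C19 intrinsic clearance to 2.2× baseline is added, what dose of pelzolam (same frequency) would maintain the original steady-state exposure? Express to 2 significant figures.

The CYP2C19 pathway (45% of clearance) rises to 2.2× activity: 0.45 × 2.2 = 0.99.
Non-CYP routes (55%) are unchanged.
New clearance relative to baseline: 0.99 + 0.55 = 1.54.
Exposure is unchanged when dose changes in proportion to clearance. New dose = 20 mg × 1.54 = 31 mg.

31 mg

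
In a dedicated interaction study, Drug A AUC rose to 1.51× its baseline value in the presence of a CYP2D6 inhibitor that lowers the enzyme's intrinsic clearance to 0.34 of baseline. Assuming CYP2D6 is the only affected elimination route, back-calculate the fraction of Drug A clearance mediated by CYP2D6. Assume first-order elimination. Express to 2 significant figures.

Let x = fm,CYP2D6. Because AUC ∝ 1/CL, relative clearance fell to 1/1.51 = 0.6623.
Only the CYP2D6 route changed, so 0.6623 = x·0.34 + (1 − x), giving x = 0.51.

0.51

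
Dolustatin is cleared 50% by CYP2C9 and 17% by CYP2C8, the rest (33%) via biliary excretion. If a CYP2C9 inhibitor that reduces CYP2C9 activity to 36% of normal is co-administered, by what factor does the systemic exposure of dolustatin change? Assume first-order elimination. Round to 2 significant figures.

1.5

The CYP2C9 pathway (50% of clearance) is reduced to 0.36× activity: 0.5 × 0.36 = 0.18.
CYP2C8 (17%) and the residual 33% are unaffected.
Relative clearance = 0.18 + 0.17 + 0.33 = 0.68.
Since systemic exposure ∝ 1/CL, the ratio is 1 / 0.68 = 1.5.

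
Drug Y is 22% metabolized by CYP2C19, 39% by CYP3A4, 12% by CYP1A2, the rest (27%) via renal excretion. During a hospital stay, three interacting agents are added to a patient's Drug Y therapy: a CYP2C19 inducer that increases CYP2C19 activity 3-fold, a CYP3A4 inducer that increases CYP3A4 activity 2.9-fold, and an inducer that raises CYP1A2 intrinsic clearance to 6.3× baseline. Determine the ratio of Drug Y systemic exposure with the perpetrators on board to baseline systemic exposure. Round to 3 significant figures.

0.355

CYP2C19: 0.22 × 3 = 0.66
CYP3A4: 0.39 × 2.9 = 1.131
CYP1A2: 0.12 × 6.3 = 0.756
Other: 0.27 (unchanged)
Relative clearance = 0.66 + 1.131 + 0.756 + 0.27 = 2.817.
Because systemic exposure varies inversely with clearance, the combined effect is 1 / 2.817 = 0.355.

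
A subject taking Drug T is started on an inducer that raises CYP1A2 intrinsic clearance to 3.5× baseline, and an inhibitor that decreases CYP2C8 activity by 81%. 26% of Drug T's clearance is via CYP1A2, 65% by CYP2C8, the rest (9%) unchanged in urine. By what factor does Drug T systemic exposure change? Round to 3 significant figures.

CYP1A2: 0.26 × 3.5 = 0.91
CYP2C8: 0.65 × 0.19 = 0.1235
Other: 0.09 (unchanged)
New clearance relative to baseline: 0.91 + 0.1235 + 0.09 = 1.1235.
Net systemic exposure ratio = 1 / 1.1235 = 0.890.

0.890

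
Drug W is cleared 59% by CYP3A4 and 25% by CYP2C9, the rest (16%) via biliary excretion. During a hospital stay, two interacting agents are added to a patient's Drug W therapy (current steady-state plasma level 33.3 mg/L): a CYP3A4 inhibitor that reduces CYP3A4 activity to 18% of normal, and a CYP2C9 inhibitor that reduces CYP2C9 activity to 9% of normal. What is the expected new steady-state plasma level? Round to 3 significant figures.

The CYP3A4 pathway (59% of clearance) is reduced to 0.18× activity: 0.59 × 0.18 = 0.1062.
The CYP2C9 pathway (25% of clearance) falls to 0.09× activity: 0.25 × 0.09 = 0.0225.
The remaining 16% of clearance is unaffected.
Relative clearance = 0.1062 + 0.0225 + 0.16 = 0.2887.
Steady-state plasma level ∝ 1/CL: new value = 33.3 / 0.2887 = 115 mg/L.

115 mg/L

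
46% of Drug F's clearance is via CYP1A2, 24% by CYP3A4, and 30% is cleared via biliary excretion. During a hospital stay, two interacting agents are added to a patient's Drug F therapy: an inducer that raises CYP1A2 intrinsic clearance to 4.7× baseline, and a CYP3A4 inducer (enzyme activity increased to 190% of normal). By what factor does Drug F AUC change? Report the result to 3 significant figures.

CYP1A2: 0.46 × 4.7 = 2.162
CYP3A4: 0.24 × 1.9 = 0.456
Other: 0.3 (unchanged)
Relative clearance = 2.162 + 0.456 + 0.3 = 2.918.
Net AUC ratio = 1 / 2.918 = 0.343.

0.343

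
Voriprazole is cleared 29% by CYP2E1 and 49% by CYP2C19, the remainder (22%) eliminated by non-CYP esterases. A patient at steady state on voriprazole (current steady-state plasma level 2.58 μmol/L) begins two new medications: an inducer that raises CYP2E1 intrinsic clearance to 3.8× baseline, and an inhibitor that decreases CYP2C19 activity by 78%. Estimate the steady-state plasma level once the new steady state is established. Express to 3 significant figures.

1.80 μmol/L

CYP2E1: 0.29 × 3.8 = 1.102
CYP2C19: 0.49 × 0.22 = 0.1078
Other: 0.22 (unchanged)
Relative clearance = 1.102 + 0.1078 + 0.22 = 1.4298.
Dividing the baseline by the relative clearance: 2.58 / 1.4298 = 1.80 μmol/L.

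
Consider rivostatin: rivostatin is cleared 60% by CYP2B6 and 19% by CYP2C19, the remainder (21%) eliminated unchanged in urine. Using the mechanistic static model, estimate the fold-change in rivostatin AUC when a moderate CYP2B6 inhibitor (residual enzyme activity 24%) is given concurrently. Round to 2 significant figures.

1.8

The CYP2B6 pathway (60% of clearance) is reduced to 0.24× activity: 0.6 × 0.24 = 0.144.
CYP2C19 (19%) and the residual 21% are unaffected.
Relative clearance = 0.144 + 0.19 + 0.21 = 0.544.
AUC is inversely proportional to clearance, so the fold-change is 1 / 0.544 = 1.8.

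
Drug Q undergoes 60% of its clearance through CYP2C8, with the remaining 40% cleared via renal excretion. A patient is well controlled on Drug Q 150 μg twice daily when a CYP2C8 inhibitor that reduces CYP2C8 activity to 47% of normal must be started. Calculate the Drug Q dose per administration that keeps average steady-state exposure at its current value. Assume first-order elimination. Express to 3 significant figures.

102 μg

CYP2C8: 0.6 × 0.47 = 0.282
Other: 0.4 (unchanged)
Relative clearance = 0.282 + 0.4 = 0.682.
To maintain the same steady-state level, dose must scale with clearance: new dose = 150 × 0.682 = 102 μg.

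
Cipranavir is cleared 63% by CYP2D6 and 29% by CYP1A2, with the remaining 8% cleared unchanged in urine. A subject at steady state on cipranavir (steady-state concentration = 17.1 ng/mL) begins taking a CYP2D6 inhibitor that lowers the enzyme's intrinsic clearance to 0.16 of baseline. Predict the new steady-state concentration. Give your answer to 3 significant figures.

The CYP2D6 pathway (63% of clearance) is reduced to 0.16× activity: 0.63 × 0.16 = 0.1008.
CYP1A2 (29%) and the residual 8% are unaffected.
CL_new/CL_old = 0.1008 + 0.29 + 0.08 = 0.4708.
New steady-state concentration = baseline ÷ relative clearance = 17.1 / 0.4708 = 36.3 ng/mL.

36.3 ng/mL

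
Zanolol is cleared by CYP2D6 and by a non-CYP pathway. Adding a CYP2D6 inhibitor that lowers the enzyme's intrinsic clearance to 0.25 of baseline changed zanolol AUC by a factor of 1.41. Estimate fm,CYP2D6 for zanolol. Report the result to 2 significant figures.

CL'/CL = 1 / 1.41 = 0.7092
0.25·fm + (1 − fm) = 0.7092
fm = (0.7092 − 1) / (0.25 − 1) = 0.39

0.39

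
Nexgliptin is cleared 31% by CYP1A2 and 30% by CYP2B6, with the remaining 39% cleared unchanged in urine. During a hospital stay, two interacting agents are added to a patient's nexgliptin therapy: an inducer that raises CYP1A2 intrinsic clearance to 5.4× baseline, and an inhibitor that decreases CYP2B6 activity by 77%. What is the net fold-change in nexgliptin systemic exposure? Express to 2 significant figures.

The CYP1A2 pathway (31% of clearance) is boosted to 5.4× activity: 0.31 × 5.4 = 1.674.
The CYP2B6 pathway (30% of clearance) is reduced to 0.23× activity: 0.3 × 0.23 = 0.069.
Non-CYP routes (39%) are unchanged.
CL_new/CL_old = 1.674 + 0.069 + 0.39 = 2.133.
Systemic exposure ∝ 1/CL: fold-change = 1 / 2.133 = 0.47.

0.47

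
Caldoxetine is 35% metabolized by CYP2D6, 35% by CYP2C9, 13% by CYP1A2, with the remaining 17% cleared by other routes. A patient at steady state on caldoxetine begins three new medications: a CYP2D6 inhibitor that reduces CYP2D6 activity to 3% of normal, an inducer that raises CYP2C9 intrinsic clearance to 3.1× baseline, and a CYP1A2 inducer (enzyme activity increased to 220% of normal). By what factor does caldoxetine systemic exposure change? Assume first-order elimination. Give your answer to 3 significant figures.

0.645

The CYP2D6 pathway (35% of clearance) falls to 0.03× activity: 0.35 × 0.03 = 0.0105.
The CYP2C9 pathway (35% of clearance) increases to 3.1× activity: 0.35 × 3.1 = 1.085.
The CYP1A2 pathway (13% of clearance) is boosted to 2.2× activity: 0.13 × 2.2 = 0.286.
The remaining 17% of clearance is unaffected.
Relative clearance = 0.0105 + 1.085 + 0.286 + 0.17 = 1.5515.
Net systemic exposure ratio = 1 / 1.5515 = 0.645.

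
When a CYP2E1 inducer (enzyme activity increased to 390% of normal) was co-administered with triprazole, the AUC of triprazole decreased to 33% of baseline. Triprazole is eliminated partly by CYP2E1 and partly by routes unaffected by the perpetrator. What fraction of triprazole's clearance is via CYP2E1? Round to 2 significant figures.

Let x = fm,CYP2E1. Because AUC ∝ 1/CL, relative clearance rose to 1/0.330 = 3.03.
Only the CYP2E1 route changed, so 3.03 = x·3.9 + (1 − x), giving x = 0.70.

0.70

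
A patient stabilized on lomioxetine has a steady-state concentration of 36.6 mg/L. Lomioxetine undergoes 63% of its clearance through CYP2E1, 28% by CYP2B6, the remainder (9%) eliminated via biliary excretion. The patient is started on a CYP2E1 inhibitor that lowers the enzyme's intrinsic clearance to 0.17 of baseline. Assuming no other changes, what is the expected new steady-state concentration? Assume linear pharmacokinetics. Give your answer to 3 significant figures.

76.7 mg/L

The CYP2E1 pathway (63% of clearance) is reduced to 0.17× activity: 0.63 × 0.17 = 0.1071.
CYP2B6 (28%) and the residual 9% are unaffected.
New clearance relative to baseline: 0.1071 + 0.28 + 0.09 = 0.4771.
Steady-state concentration ∝ 1/CL, so new value = 36.6 / 0.4771 = 76.7 mg/L.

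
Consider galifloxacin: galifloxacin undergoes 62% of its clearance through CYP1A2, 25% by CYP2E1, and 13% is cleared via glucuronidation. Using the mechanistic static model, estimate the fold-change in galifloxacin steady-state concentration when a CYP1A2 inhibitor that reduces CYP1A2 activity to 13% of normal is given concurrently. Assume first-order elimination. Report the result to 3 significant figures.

The CYP1A2 pathway (62% of clearance) drops to 0.13× activity: 0.62 × 0.13 = 0.0806.
CYP2E1 (25%) and the residual 13% are unaffected.
New clearance relative to baseline: 0.0806 + 0.25 + 0.13 = 0.4606.
Steady-state concentration ratio = CL_old/CL_new = 1 / 0.4606 = 2.17.

2.17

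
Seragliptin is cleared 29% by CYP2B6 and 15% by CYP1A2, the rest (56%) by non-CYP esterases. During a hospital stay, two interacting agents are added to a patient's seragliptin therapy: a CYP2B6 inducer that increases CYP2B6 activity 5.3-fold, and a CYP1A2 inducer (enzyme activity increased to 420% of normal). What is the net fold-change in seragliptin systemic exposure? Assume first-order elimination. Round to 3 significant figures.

The CYP2B6 pathway (29% of clearance) rises to 5.3× activity: 0.29 × 5.3 = 1.537.
The CYP1A2 pathway (15% of clearance) is boosted to 4.2× activity: 0.15 × 4.2 = 0.63.
Non-CYP routes (56%) are unchanged.
CL_new/CL_old = 1.537 + 0.63 + 0.56 = 2.727.
Systemic exposure ∝ 1/CL: fold-change = 1 / 2.727 = 0.367.

0.367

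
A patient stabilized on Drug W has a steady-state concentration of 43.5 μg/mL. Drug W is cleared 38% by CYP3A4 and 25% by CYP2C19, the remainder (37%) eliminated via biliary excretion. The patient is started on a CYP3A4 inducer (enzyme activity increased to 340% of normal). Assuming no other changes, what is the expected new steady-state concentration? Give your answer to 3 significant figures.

CYP3A4: 0.38 × 3.4 = 1.292
CYP2C19: 0.25 (unchanged)
Other: 0.37 (unchanged)
CL_new/CL_old = 1.292 + 0.25 + 0.37 = 1.912.
With dosing unchanged, steady-state concentration scales as 1/CL: 43.5 / 1.912 = 22.8 μg/mL.

22.8 μg/mL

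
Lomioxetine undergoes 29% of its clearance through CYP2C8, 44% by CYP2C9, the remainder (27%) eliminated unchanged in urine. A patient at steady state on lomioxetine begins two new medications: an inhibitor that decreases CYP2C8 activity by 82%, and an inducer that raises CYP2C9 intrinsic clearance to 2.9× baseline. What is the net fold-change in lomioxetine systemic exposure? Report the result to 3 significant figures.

The CYP2C8 pathway (29% of clearance) falls to 0.18× activity: 0.29 × 0.18 = 0.0522.
The CYP2C9 pathway (44% of clearance) is boosted to 2.9× activity: 0.44 × 2.9 = 1.276.
Non-CYP routes (27%) are unchanged.
CL_new/CL_old = 0.0522 + 1.276 + 0.27 = 1.5982.
Systemic exposure ∝ 1/CL: fold-change = 1 / 1.5982 = 0.626.

0.626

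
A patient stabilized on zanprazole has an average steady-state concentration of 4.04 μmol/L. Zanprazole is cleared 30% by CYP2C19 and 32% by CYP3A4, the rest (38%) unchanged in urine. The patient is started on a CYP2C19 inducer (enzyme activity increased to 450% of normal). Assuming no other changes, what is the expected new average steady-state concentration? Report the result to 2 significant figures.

2.0 μmol/L

CYP2C19: 0.3 × 4.5 = 1.35
CYP3A4: 0.32 (unchanged)
Other: 0.38 (unchanged)
Relative clearance = 1.35 + 0.32 + 0.38 = 2.05.
New average steady-state concentration = baseline ÷ relative clearance = 4.04 / 2.05 = 2.0 μmol/L.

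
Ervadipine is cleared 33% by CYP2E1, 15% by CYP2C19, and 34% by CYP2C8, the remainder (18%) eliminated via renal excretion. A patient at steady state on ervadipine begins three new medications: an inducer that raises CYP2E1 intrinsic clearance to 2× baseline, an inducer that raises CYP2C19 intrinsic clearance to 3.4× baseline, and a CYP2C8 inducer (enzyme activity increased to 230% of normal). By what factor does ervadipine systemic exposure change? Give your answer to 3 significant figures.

0.469

The CYP2E1 pathway (33% of clearance) is boosted to 2× activity: 0.33 × 2 = 0.66.
The CYP2C19 pathway (15% of clearance) rises to 3.4× activity: 0.15 × 3.4 = 0.51.
The CYP2C8 pathway (34% of clearance) increases to 2.3× activity: 0.34 × 2.3 = 0.782.
The remaining 18% of clearance is unaffected.
Relative clearance = 0.66 + 0.51 + 0.782 + 0.18 = 2.132.
Net systemic exposure ratio = 1 / 2.132 = 0.469.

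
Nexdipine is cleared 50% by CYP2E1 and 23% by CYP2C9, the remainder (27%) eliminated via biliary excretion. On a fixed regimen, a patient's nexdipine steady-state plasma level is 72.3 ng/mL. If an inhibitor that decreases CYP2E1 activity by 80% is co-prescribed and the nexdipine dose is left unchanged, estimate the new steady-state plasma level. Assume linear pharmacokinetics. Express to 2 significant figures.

1.2 × 10² ng/mL

The CYP2E1 pathway (50% of clearance) drops to 0.2× activity: 0.5 × 0.2 = 0.1.
CYP2C9 (23%) and the residual 27% are unaffected.
CL_new/CL_old = 0.1 + 0.23 + 0.27 = 0.6.
Steady-state plasma level ∝ 1/CL, so new value = 72.3 / 0.6 = 1.2 × 10² ng/mL.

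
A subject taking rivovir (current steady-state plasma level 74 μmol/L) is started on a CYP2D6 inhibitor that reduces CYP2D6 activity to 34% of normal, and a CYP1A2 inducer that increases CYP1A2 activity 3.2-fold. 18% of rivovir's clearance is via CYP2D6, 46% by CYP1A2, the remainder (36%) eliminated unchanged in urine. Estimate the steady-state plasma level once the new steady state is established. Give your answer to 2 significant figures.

The CYP2D6 pathway (18% of clearance) is reduced to 0.34× activity: 0.18 × 0.34 = 0.0612.
The CYP1A2 pathway (46% of clearance) increases to 3.2× activity: 0.46 × 3.2 = 1.472.
The remaining 36% of clearance is unaffected.
New clearance relative to baseline: 0.0612 + 1.472 + 0.36 = 1.8932.
Steady-state plasma level ∝ 1/CL: new value = 74 / 1.8932 = 39 μmol/L.

39 μmol/L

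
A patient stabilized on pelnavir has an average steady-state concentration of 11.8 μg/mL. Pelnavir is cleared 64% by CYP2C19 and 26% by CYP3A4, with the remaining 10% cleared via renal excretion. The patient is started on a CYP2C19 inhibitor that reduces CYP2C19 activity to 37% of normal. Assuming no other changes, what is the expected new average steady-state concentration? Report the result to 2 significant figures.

20 μg/mL

CYP2C19: 0.64 × 0.37 = 0.2368
CYP3A4: 0.26 (unchanged)
Other: 0.1 (unchanged)
New clearance relative to baseline: 0.2368 + 0.26 + 0.1 = 0.5968.
New average steady-state concentration = baseline ÷ relative clearance = 11.8 / 0.5968 = 20 μg/mL.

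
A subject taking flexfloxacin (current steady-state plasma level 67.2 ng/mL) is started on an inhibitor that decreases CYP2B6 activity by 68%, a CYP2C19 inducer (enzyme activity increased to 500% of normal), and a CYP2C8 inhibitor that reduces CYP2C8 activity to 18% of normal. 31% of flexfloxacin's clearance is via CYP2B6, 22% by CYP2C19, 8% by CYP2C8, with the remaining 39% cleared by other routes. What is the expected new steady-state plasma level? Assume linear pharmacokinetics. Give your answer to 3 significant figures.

The CYP2B6 pathway (31% of clearance) drops to 0.32× activity: 0.31 × 0.32 = 0.0992.
The CYP2C19 pathway (22% of clearance) increases to 5× activity: 0.22 × 5 = 1.1.
The CYP2C8 pathway (8% of clearance) drops to 0.18× activity: 0.08 × 0.18 = 0.0144.
Non-CYP routes (39%) are unchanged.
New clearance relative to baseline: 0.0992 + 1.1 + 0.0144 + 0.39 = 1.6036.
New steady-state plasma level = 67.2 / 1.6036 = 41.9 ng/mL (concentration scales inversely with clearance).

41.9 ng/mL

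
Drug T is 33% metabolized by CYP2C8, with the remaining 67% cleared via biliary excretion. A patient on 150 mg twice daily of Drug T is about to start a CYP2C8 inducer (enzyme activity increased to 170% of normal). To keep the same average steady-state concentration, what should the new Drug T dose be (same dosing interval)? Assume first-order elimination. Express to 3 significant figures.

185 mg

CYP2C8: 0.33 × 1.7 = 0.561
Other: 0.67 (unchanged)
Relative clearance = 0.561 + 0.67 = 1.231.
To maintain the same steady-state level, dose must scale with clearance: new dose = 150 × 1.231 = 185 mg.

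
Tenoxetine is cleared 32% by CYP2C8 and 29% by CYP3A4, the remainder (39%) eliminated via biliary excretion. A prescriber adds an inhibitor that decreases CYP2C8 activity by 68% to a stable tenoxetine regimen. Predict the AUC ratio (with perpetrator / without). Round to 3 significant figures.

1.28

CYP2C8: 0.32 × 0.32 = 0.1024
CYP3A4: 0.29 (unchanged)
Other: 0.39 (unchanged)
CL_new/CL_old = 0.1024 + 0.29 + 0.39 = 0.7824.
Since AUC ∝ 1/CL, the ratio is 1 / 0.7824 = 1.28.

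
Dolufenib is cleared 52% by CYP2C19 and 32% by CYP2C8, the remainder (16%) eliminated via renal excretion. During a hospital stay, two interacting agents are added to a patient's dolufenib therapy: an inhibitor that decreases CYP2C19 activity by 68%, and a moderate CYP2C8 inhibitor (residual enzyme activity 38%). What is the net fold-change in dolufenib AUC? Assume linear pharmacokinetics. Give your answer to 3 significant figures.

The CYP2C19 pathway (52% of clearance) falls to 0.32× activity: 0.52 × 0.32 = 0.1664.
The CYP2C8 pathway (32% of clearance) is reduced to 0.38× activity: 0.32 × 0.38 = 0.1216.
The remaining 16% of clearance is unaffected.
Relative clearance = 0.1664 + 0.1216 + 0.16 = 0.448.
Net AUC ratio = 1 / 0.448 = 2.23.

2.23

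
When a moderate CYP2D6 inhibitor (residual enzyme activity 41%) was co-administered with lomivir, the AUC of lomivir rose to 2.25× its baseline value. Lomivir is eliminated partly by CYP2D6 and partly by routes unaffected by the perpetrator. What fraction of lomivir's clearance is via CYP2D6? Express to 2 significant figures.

Let x = fm,CYP2D6. Because AUC ∝ 1/CL, relative clearance fell to 1/2.25 = 0.4444.
Setting x·0.41 + (1 − x) = 0.4444 and solving: x = (0.4444 − 1)/(0.41 − 1) = 0.94.

0.94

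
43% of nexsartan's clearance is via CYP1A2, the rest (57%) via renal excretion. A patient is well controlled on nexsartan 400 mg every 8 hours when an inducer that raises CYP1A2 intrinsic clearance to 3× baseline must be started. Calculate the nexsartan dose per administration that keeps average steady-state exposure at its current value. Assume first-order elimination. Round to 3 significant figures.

The CYP1A2 pathway (43% of clearance) is boosted to 3× activity: 0.43 × 3 = 1.29.
Non-CYP routes (57%) are unchanged.
Relative clearance = 1.29 + 0.57 = 1.86.
To maintain the same steady-state level, dose must scale with clearance: new dose = 400 × 1.86 = 744 mg.

744 mg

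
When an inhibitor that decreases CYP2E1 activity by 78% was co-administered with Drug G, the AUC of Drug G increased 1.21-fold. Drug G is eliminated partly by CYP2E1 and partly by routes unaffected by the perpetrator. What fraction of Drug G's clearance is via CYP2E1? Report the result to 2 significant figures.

0.22

CL'/CL = 1 / 1.21 = 0.8264
0.22·fm + (1 − fm) = 0.8264
fm = (0.8264 − 1) / (0.22 − 1) = 0.22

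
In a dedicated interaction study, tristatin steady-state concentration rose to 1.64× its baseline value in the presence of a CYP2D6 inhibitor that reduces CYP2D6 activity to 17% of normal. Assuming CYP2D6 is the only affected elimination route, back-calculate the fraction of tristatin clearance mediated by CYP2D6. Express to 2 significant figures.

0.47

CL'/CL = 1 / 1.64 = 0.6098
0.17·fm + (1 − fm) = 0.6098
fm = (0.6098 − 1) / (0.17 − 1) = 0.47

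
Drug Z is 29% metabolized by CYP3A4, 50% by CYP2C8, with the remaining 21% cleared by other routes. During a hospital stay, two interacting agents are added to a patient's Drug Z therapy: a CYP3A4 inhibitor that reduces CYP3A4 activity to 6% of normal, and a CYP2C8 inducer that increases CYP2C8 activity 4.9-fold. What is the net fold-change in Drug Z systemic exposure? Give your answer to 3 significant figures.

The CYP3A4 pathway (29% of clearance) falls to 0.06× activity: 0.29 × 0.06 = 0.0174.
The CYP2C8 pathway (50% of clearance) is boosted to 4.9× activity: 0.5 × 4.9 = 2.45.
Non-CYP routes (21%) are unchanged.
Relative clearance = 0.0174 + 2.45 + 0.21 = 2.6774.
Net systemic exposure ratio = 1 / 2.6774 = 0.373.

0.373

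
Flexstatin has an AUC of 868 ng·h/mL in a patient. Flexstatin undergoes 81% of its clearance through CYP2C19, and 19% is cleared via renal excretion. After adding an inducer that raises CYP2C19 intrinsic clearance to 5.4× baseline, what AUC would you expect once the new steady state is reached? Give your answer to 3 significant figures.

190 ng·h/mL

The CYP2C19 pathway (81% of clearance) rises to 5.4× activity: 0.81 × 5.4 = 4.374.
The remaining 19% of clearance is unaffected.
Relative clearance = 4.374 + 0.19 = 4.564.
With dosing unchanged, AUC scales as 1/CL: 868 / 4.564 = 190 ng·h/mL.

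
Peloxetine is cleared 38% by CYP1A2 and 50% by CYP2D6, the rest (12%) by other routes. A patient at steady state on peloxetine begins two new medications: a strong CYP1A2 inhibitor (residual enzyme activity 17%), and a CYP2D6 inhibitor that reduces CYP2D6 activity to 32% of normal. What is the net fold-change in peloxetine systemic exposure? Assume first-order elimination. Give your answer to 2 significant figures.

2.9

CYP1A2: 0.38 × 0.17 = 0.0646
CYP2D6: 0.5 × 0.32 = 0.16
Other: 0.12 (unchanged)
New clearance relative to baseline: 0.0646 + 0.16 + 0.12 = 0.3446.
Because systemic exposure varies inversely with clearance, the combined effect is 1 / 0.3446 = 2.9.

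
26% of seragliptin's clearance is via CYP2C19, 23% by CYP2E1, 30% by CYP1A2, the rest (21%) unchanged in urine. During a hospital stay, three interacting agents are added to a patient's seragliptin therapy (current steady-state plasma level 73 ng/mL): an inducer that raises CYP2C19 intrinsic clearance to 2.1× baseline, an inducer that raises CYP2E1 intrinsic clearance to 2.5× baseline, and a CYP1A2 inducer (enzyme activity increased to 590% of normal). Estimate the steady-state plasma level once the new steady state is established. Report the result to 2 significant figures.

24 ng/mL

CYP2C19: 0.26 × 2.1 = 0.546
CYP2E1: 0.23 × 2.5 = 0.575
CYP1A2: 0.3 × 5.9 = 1.77
Other: 0.21 (unchanged)
New clearance relative to baseline: 0.546 + 0.575 + 1.77 + 0.21 = 3.101.
New steady-state plasma level = 73 / 3.101 = 24 ng/mL (concentration scales inversely with clearance).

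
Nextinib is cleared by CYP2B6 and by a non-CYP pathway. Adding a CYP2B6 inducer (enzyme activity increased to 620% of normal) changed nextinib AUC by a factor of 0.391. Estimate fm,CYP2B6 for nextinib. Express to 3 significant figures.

Let x = fm,CYP2B6. Because AUC ∝ 1/CL, relative clearance rose to 1/0.391 = 2.558.
Setting x·6.2 + (1 − x) = 2.558 and solving: x = (2.558 − 1)/(6.2 − 1) = 0.300.

0.300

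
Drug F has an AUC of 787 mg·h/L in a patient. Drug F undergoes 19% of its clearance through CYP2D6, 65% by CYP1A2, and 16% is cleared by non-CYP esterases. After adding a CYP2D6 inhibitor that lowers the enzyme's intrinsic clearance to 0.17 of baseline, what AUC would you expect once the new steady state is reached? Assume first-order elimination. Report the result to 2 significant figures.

9.3 × 10² mg·h/L

The CYP2D6 pathway (19% of clearance) falls to 0.17× activity: 0.19 × 0.17 = 0.0323.
CYP1A2 (65%) and the residual 16% are unaffected.
CL_new/CL_old = 0.0323 + 0.65 + 0.16 = 0.8423.
With dosing unchanged, AUC scales as 1/CL: 787 / 0.8423 = 9.3 × 10² mg·h/L.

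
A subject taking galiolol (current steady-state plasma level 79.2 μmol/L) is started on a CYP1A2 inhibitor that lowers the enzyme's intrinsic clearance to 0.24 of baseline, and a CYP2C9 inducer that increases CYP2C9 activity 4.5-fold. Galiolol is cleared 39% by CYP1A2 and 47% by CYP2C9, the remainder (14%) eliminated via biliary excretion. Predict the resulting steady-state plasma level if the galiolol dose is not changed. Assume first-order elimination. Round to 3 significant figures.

33.7 μmol/L

CYP1A2: 0.39 × 0.24 = 0.0936
CYP2C9: 0.47 × 4.5 = 2.115
Other: 0.14 (unchanged)
New clearance relative to baseline: 0.0936 + 2.115 + 0.14 = 2.3486.
Steady-state plasma level ∝ 1/CL: new value = 79.2 / 2.3486 = 33.7 μmol/L.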